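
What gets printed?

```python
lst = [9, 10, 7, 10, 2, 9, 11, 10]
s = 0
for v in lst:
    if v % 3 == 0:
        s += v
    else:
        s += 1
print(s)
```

v=9: %3==0, s = 0+9 = 9
v=10: not %3==0, s = 9+1 = 10
v=7: not %3==0, s = 10+1 = 11
v=10: not %3==0, s = 11+1 = 12
v=2: not %3==0, s = 12+1 = 13
v=9: %3==0, s = 13+9 = 22
v=11: not %3==0, s = 22+1 = 23
v=10: not %3==0, s = 23+1 = 24

24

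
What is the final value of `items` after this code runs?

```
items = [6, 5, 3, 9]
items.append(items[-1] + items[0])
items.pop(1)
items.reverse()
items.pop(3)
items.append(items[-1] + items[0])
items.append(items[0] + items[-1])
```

[15, 9, 3, 18, 33]

append items[-1]+items[0] = 9+6 = 15 → [6, 5, 3, 9, 15]
pop(1) removes 5 → [6, 3, 9, 15]
reverse → [15, 9, 3, 6]
pop(3) removes 6 → [15, 9, 3]
append items[-1]+items[0] = 3+15 = 18 → [15, 9, 3, 18]
append items[0]+items[-1] = 15+18 = 33 → [15, 9, 3, 18, 33]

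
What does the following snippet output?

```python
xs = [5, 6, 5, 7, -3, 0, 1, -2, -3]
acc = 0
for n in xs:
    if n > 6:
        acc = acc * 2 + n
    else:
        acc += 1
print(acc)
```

n=5: not >6, acc = 0+1 = 1
n=6: not >6, acc = 1+1 = 2
n=5: not >6, acc = 2+1 = 3
n=7: >6, acc = 3*2+7 = 13
n=-3: not >6, acc = 13+1 = 14
n=0: not >6, acc = 14+1 = 15
n=1: not >6, acc = 15+1 = 16
n=-2: not >6, acc = 16+1 = 17
n=-3: not >6, acc = 17+1 = 18

18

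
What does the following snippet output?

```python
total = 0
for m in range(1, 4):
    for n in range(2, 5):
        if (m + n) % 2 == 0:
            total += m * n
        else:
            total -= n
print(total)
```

m=1,n=2: odd sum, total = 0-2 = -2
m=1,n=3: even sum, total = (-2)+3 = 1
m=1,n=4: odd sum, total = 1-4 = -3
m=2,n=2: even sum, total = (-3)+4 = 1
m=2,n=3: odd sum, total = 1-3 = -2
m=2,n=4: even sum, total = (-2)+8 = 6
m=3,n=2: odd sum, total = 6-2 = 4
m=3,n=3: even sum, total = 4+9 = 13
m=3,n=4: odd sum, total = 13-4 = 9

9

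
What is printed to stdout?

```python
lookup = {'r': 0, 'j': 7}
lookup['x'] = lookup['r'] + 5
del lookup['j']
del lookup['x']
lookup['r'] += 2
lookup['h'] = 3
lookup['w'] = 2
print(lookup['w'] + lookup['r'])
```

4

lookup['x'] = lookup['r']+5 = 5 → {'r': 0, 'j': 7, 'x': 5}
del 'j' → {'r': 0, 'x': 5}
del 'x' → {'r': 0}
lookup['r'] = 0+2 = 2 → {'r': 2}
lookup['h'] = 3 → {'r': 2, 'h': 3}
lookup['w'] = 2 → {'r': 2, 'h': 3, 'w': 2}
lookup['w']+lookup['r'] = 2+2 = 4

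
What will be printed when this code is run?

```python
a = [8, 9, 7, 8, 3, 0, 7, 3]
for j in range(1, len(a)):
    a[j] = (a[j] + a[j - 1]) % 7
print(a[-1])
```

j=1: a[1] = (9+8)%7 = 3 → [8, 3, 7, 8, 3, 0, 7, 3]
j=2: a[2] = (7+3)%7 = 3 → [8, 3, 3, 8, 3, 0, 7, 3]
j=3: a[3] = (8+3)%7 = 4 → [8, 3, 3, 4, 3, 0, 7, 3]
j=4: a[4] = (3+4)%7 = 0 → [8, 3, 3, 4, 0, 0, 7, 3]
j=5: a[5] = (0+0)%7 = 0 → [8, 3, 3, 4, 0, 0, 7, 3]
j=6: a[6] = (7+0)%7 = 0 → [8, 3, 3, 4, 0, 0, 0, 3]
j=7: a[7] = (3+0)%7 = 3 → [8, 3, 3, 4, 0, 0, 0, 3]

3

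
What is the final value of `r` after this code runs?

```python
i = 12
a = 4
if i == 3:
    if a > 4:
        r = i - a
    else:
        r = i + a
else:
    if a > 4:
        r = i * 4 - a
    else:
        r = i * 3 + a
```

40

i=12, a=4
i == 3 is False; a > 4 is False
→ r = i * 3 + a = 40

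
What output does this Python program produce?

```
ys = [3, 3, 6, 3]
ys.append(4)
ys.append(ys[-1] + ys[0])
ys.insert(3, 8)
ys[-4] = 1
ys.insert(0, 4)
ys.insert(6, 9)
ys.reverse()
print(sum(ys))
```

40

append 4 → [3, 3, 6, 3, 4]
append ys[-1]+ys[0] = 4+3 = 7 → [3, 3, 6, 3, 4, 7]
insert 8 at 3 → [3, 3, 6, 8, 3, 4, 7]
ys[-4] = 1 → [3, 3, 6, 1, 3, 4, 7]
insert 4 at 0 → [4, 3, 3, 6, 1, 3, 4, 7]
insert 9 at 6 → [4, 3, 3, 6, 1, 3, 9, 4, 7]
reverse → [7, 4, 9, 3, 1, 6, 3, 3, 4]
sum = 40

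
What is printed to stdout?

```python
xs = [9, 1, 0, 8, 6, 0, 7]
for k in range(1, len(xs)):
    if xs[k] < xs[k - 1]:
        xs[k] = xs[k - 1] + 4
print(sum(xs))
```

k=1: 1<9, xs[1] = 9+4 = 13 → [9, 13, 0, 8, 6, 0, 7]
k=2: 0<13, xs[2] = 13+4 = 17 → [9, 13, 17, 8, 6, 0, 7]
k=3: 8<17, xs[3] = 17+4 = 21 → [9, 13, 17, 21, 6, 0, 7]
k=4: 6<21, xs[4] = 21+4 = 25 → [9, 13, 17, 21, 25, 0, 7]
k=5: 0<25, xs[5] = 25+4 = 29 → [9, 13, 17, 21, 25, 29, 7]
k=6: 7<29, xs[6] = 29+4 = 33 → [9, 13, 17, 21, 25, 29, 33]
sum = 147

147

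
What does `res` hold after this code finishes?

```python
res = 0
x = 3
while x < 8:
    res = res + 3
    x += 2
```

x=3: res = 0+3 = 3
x=5: res = 3+3 = 6
x=7: res = 6+3 = 9

9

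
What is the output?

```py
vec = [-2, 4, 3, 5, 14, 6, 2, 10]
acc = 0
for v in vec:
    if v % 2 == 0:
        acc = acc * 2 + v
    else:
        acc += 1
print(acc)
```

182

v=-2: even, acc = 0*2+(-2) = -2
v=4: even, acc = (-2)*2+4 = 0
v=3: not even, acc = 0+1 = 1
v=5: not even, acc = 1+1 = 2
v=14: even, acc = 2*2+14 = 18
v=6: even, acc = 18*2+6 = 42
v=2: even, acc = 42*2+2 = 86
v=10: even, acc = 86*2+10 = 182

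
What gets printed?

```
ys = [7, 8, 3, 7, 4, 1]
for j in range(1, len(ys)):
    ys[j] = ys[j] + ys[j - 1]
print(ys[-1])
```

j=1: ys[1] = 8+7 = 15 → [7, 15, 3, 7, 4, 1]
j=2: ys[2] = 3+15 = 18 → [7, 15, 18, 7, 4, 1]
j=3: ys[3] = 7+18 = 25 → [7, 15, 18, 25, 4, 1]
j=4: ys[4] = 4+25 = 29 → [7, 15, 18, 25, 29, 1]
j=5: ys[5] = 1+29 = 30 → [7, 15, 18, 25, 29, 30]

30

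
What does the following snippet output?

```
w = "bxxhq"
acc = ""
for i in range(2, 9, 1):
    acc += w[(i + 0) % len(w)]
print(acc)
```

i=2: add w[2]='x' → 'x'
i=3: add w[3]='h' → 'xh'
i=4: add w[4]='q' → 'xhq'
i=5: add w[0]='b' → 'xhqb'
i=6: add w[1]='x' → 'xhqbx'
i=7: add w[2]='x' → 'xhqbxx'
i=8: add w[3]='h' → 'xhqbxxh'

xhqbxxh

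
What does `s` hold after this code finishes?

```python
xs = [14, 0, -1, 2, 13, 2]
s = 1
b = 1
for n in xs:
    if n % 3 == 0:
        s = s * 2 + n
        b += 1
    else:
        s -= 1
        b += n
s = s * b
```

n=14: not %3==0, s = 1-1 = 0; b=15
n=0: %3==0, s = 0*2+0 = 0; b=16
n=-1: not %3==0, s = 0-1 = -1; b=15
n=2: not %3==0, s = (-1)-1 = -2; b=17
n=13: not %3==0, s = (-2)-1 = -3; b=30
n=2: not %3==0, s = (-3)-1 = -4; b=32
s*b = (-4)*32 = -128

-128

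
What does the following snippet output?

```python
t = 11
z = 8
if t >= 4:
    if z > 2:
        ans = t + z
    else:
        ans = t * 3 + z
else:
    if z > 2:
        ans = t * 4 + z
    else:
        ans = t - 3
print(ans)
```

t=11, z=8
t >= 4 is True; z > 2 is True
→ ans = t + z = 19

19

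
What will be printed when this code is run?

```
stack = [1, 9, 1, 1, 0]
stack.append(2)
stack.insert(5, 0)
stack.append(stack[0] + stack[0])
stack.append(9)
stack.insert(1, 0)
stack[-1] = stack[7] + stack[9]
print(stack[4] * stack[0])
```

append 2 → [1, 9, 1, 1, 0, 2]
insert 0 at 5 → [1, 9, 1, 1, 0, 0, 2]
append stack[0]+stack[0] = 1+1 = 2 → [1, 9, 1, 1, 0, 0, 2, 2]
append 9 → [1, 9, 1, 1, 0, 0, 2, 2, 9]
insert 0 at 1 → [1, 0, 9, 1, 1, 0, 0, 2, 2, 9]
stack[-1] = stack[7]+stack[9] = 2+9 = 11 → [1, 0, 9, 1, 1, 0, 0, 2, 2, 11]
stack[4]*stack[0] = 1*1 = 1

1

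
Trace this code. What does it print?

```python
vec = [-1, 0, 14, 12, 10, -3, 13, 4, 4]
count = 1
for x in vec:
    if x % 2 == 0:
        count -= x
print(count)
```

-43

x=-1: not even
x=0: even, count = 1-0 = 1
x=14: even, count = 1-14 = -13
x=12: even, count = (-13)-12 = -25
x=10: even, count = (-25)-10 = -35
x=-3: not even
x=13: not even
x=4: even, count = (-35)-4 = -39
x=4: even, count = (-39)-4 = -43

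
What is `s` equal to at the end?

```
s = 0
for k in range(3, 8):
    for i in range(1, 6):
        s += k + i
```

200

k=3,i=1: s = 0+4 = 4
k=3,i=2: s = 4+5 = 9
k=3,i=3: s = 9+6 = 15
k=3,i=4: s = 15+7 = 22
k=3,i=5: s = 22+8 = 30
k=4,i=1: s = 30+5 = 35
k=4,i=2: s = 35+6 = 41
k=4,i=3: s = 41+7 = 48
k=4,i=4: s = 48+8 = 56
k=4,i=5: s = 56+9 = 65
k=5,i=1: s = 65+6 = 71
k=5,i=2: s = 71+7 = 78
k=5,i=3: s = 78+8 = 86
k=5,i=4: s = 86+9 = 95
k=5,i=5: s = 95+10 = 105
k=6,i=1: s = 105+7 = 112
k=6,i=2: s = 112+8 = 120
k=6,i=3: s = 120+9 = 129
k=6,i=4: s = 129+10 = 139
k=6,i=5: s = 139+11 = 150
k=7,i=1: s = 150+8 = 158
k=7,i=2: s = 158+9 = 167
k=7,i=3: s = 167+10 = 177
k=7,i=4: s = 177+11 = 188
k=7,i=5: s = 188+12 = 200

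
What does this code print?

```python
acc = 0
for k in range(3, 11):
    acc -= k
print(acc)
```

k=3: acc = 0-3 = -3
k=4: acc = (-3)-4 = -7
k=5: acc = (-7)-5 = -12
k=6: acc = (-12)-6 = -18
k=7: acc = (-18)-7 = -25
k=8: acc = (-25)-8 = -33
k=9: acc = (-33)-9 = -42
k=10: acc = (-42)-10 = -52

-52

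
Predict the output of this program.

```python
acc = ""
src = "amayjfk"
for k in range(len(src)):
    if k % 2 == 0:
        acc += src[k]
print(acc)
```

aajk

k=0: add 'a' → 'a'
k=1: skip
k=2: add 'a' → 'aa'
k=3: skip
k=4: add 'j' → 'aaj'
k=5: skip
k=6: add 'k' → 'aajk'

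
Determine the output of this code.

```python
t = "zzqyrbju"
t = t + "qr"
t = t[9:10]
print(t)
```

r

+ 'qr' → 'zzqyrbjuqr'
slice [9:10] → 'r'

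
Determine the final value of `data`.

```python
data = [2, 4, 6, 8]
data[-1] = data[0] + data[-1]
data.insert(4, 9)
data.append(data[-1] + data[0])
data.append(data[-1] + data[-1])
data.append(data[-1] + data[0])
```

data[-1] = data[0]+data[-1] = 2+8 = 10 → [2, 4, 6, 10]
insert 9 at 4 → [2, 4, 6, 10, 9]
append data[-1]+data[0] = 9+2 = 11 → [2, 4, 6, 10, 9, 11]
append data[-1]+data[-1] = 11+11 = 22 → [2, 4, 6, 10, 9, 11, 22]
append data[-1]+data[0] = 22+2 = 24 → [2, 4, 6, 10, 9, 11, 22, 24]

[2, 4, 6, 10, 9, 11, 22, 24]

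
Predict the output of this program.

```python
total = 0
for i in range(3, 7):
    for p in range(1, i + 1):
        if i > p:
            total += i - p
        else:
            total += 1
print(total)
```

i=3,p=1: 3>1, total = 0+2 = 2
i=3,p=2: 3>2, total = 2+1 = 3
i=3,p=3: not 3>3, total = 3+1 = 4
i=4,p=1: 4>1, total = 4+3 = 7
i=4,p=2: 4>2, total = 7+2 = 9
i=4,p=3: 4>3, total = 9+1 = 10
i=4,p=4: not 4>4, total = 10+1 = 11
i=5,p=1: 5>1, total = 11+4 = 15
i=5,p=2: 5>2, total = 15+3 = 18
i=5,p=3: 5>3, total = 18+2 = 20
i=5,p=4: 5>4, total = 20+1 = 21
i=5,p=5: not 5>5, total = 21+1 = 22
i=6,p=1: 6>1, total = 22+5 = 27
i=6,p=2: 6>2, total = 27+4 = 31
i=6,p=3: 6>3, total = 31+3 = 34
i=6,p=4: 6>4, total = 34+2 = 36
i=6,p=5: 6>5, total = 36+1 = 37
i=6,p=6: not 6>6, total = 37+1 = 38

38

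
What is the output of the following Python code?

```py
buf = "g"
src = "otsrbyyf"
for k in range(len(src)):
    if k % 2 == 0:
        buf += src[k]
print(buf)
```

k=0: add 'o' → 'go'
k=1: skip
k=2: add 's' → 'gos'
k=3: skip
k=4: add 'b' → 'gosb'
k=5: skip
k=6: add 'y' → 'gosby'
k=7: skip

gosby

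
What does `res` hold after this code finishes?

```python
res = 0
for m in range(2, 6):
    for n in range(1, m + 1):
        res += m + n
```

88

m=2,n=1: res = 0+3 = 3
m=2,n=2: res = 3+4 = 7
m=3,n=1: res = 7+4 = 11
m=3,n=2: res = 11+5 = 16
m=3,n=3: res = 16+6 = 22
m=4,n=1: res = 22+5 = 27
m=4,n=2: res = 27+6 = 33
m=4,n=3: res = 33+7 = 40
m=4,n=4: res = 40+8 = 48
m=5,n=1: res = 48+6 = 54
m=5,n=2: res = 54+7 = 61
m=5,n=3: res = 61+8 = 69
m=5,n=4: res = 69+9 = 78
m=5,n=5: res = 78+10 = 88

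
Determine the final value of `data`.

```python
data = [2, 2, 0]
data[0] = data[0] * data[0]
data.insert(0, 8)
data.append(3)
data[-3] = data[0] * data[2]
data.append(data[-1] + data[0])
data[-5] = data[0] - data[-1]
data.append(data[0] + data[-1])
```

[8, -3, 16, 0, 3, 11, 19]

data[0] = data[0]*data[0] = 2*2 = 4 → [4, 2, 0]
insert 8 at 0 → [8, 4, 2, 0]
append 3 → [8, 4, 2, 0, 3]
data[-3] = data[0]*data[2] = 8*2 = 16 → [8, 4, 16, 0, 3]
append data[-1]+data[0] = 3+8 = 11 → [8, 4, 16, 0, 3, 11]
data[-5] = data[0]-data[-1] = 8-11 = -3 → [8, -3, 16, 0, 3, 11]
append data[0]+data[-1] = 8+11 = 19 → [8, -3, 16, 0, 3, 11, 19]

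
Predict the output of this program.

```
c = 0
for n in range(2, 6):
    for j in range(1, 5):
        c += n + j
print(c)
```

96

n=2,j=1: c = 0+3 = 3
n=2,j=2: c = 3+4 = 7
n=2,j=3: c = 7+5 = 12
n=2,j=4: c = 12+6 = 18
n=3,j=1: c = 18+4 = 22
n=3,j=2: c = 22+5 = 27
n=3,j=3: c = 27+6 = 33
n=3,j=4: c = 33+7 = 40
n=4,j=1: c = 40+5 = 45
n=4,j=2: c = 45+6 = 51
n=4,j=3: c = 51+7 = 58
n=4,j=4: c = 58+8 = 66
n=5,j=1: c = 66+6 = 72
n=5,j=2: c = 72+7 = 79
n=5,j=3: c = 79+8 = 87
n=5,j=4: c = 87+9 = 96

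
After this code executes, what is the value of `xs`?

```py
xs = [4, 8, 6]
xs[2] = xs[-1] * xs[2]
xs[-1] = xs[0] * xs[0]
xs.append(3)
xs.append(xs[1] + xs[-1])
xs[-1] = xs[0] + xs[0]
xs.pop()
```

[4, 8, 16, 3]

xs[2] = xs[-1]*xs[2] = 6*6 = 36 → [4, 8, 36]
xs[-1] = xs[0]*xs[0] = 4*4 = 16 → [4, 8, 16]
append 3 → [4, 8, 16, 3]
append xs[1]+xs[-1] = 8+3 = 11 → [4, 8, 16, 3, 11]
xs[-1] = xs[0]+xs[0] = 4+4 = 8 → [4, 8, 16, 3, 8]
pop() removes 8 → [4, 8, 16, 3]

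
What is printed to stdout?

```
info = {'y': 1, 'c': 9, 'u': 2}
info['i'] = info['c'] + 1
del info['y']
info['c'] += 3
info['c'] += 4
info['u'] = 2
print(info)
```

info['i'] = info['c']+1 = 10 → {'y': 1, 'c': 9, 'u': 2, 'i': 10}
del 'y' → {'c': 9, 'u': 2, 'i': 10}
info['c'] = 9+3 = 12 → {'c': 12, 'u': 2, 'i': 10}
info['c'] = 12+4 = 16 → {'c': 16, 'u': 2, 'i': 10}
info['u'] = 2 → {'c': 16, 'u': 2, 'i': 10}

{'c': 16, 'u': 2, 'i': 10}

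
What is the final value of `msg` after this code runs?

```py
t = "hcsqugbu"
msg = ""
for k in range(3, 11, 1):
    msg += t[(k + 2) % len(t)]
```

k=3: add t[5]='g' → 'g'
k=4: add t[6]='b' → 'gb'
k=5: add t[7]='u' → 'gbu'
k=6: add t[0]='h' → 'gbuh'
k=7: add t[1]='c' → 'gbuhc'
k=8: add t[2]='s' → 'gbuhcs'
k=9: add t[3]='q' → 'gbuhcsq'
k=10: add t[4]='u' → 'gbuhcsqu'

'gbuhcsqu'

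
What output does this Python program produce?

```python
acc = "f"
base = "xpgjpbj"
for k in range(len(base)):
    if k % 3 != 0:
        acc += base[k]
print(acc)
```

k=0: skip
k=1: add 'p' → 'fp'
k=2: add 'g' → 'fpg'
k=3: skip
k=4: add 'p' → 'fpgp'
k=5: add 'b' → 'fpgpb'
k=6: skip

fpgpb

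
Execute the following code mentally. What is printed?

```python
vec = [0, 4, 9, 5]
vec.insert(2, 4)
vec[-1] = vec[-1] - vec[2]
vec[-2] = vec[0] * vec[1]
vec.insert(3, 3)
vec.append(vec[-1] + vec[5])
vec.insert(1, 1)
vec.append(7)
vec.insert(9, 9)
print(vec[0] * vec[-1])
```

insert 4 at 2 → [0, 4, 4, 9, 5]
vec[-1] = vec[-1]-vec[2] = 5-4 = 1 → [0, 4, 4, 9, 1]
vec[-2] = vec[0]*vec[1] = 0*4 = 0 → [0, 4, 4, 0, 1]
insert 3 at 3 → [0, 4, 4, 3, 0, 1]
append vec[-1]+vec[5] = 1+1 = 2 → [0, 4, 4, 3, 0, 1, 2]
insert 1 at 1 → [0, 1, 4, 4, 3, 0, 1, 2]
append 7 → [0, 1, 4, 4, 3, 0, 1, 2, 7]
insert 9 at 9 → [0, 1, 4, 4, 3, 0, 1, 2, 7, 9]
vec[0]*vec[-1] = 0*9 = 0

0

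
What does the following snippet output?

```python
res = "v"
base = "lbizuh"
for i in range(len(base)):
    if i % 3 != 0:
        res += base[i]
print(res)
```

vbiuh

i=0: skip
i=1: add 'b' → 'vb'
i=2: add 'i' → 'vbi'
i=3: skip
i=4: add 'u' → 'vbiu'
i=5: add 'h' → 'vbiuh'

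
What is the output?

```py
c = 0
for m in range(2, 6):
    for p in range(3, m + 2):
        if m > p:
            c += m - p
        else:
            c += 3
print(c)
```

m=2,p=3: not 2>3, c = 0+3 = 3
m=3,p=3: not 3>3, c = 3+3 = 6
m=3,p=4: not 3>4, c = 6+3 = 9
m=4,p=3: 4>3, c = 9+1 = 10
m=4,p=4: not 4>4, c = 10+3 = 13
m=4,p=5: not 4>5, c = 13+3 = 16
m=5,p=3: 5>3, c = 16+2 = 18
m=5,p=4: 5>4, c = 18+1 = 19
m=5,p=5: not 5>5, c = 19+3 = 22
m=5,p=6: not 5>6, c = 22+3 = 25

25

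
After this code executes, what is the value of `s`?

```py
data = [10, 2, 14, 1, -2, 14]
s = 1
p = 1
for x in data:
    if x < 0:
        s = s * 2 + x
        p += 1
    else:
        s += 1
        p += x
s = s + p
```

x=10: not <0, s = 1+1 = 2; p=11
x=2: not <0, s = 2+1 = 3; p=13
x=14: not <0, s = 3+1 = 4; p=27
x=1: not <0, s = 4+1 = 5; p=28
x=-2: <0, s = 5*2+(-2) = 8; p=29
x=14: not <0, s = 8+1 = 9; p=43
s+p = 9+43 = 52

52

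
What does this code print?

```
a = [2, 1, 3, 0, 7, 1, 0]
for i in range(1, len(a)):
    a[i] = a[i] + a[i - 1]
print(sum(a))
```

i=1: a[1] = 1+2 = 3 → [2, 3, 3, 0, 7, 1, 0]
i=2: a[2] = 3+3 = 6 → [2, 3, 6, 0, 7, 1, 0]
i=3: a[3] = 0+6 = 6 → [2, 3, 6, 6, 7, 1, 0]
i=4: a[4] = 7+6 = 13 → [2, 3, 6, 6, 13, 1, 0]
i=5: a[5] = 1+13 = 14 → [2, 3, 6, 6, 13, 14, 0]
i=6: a[6] = 0+14 = 14 → [2, 3, 6, 6, 13, 14, 14]
sum = 58

58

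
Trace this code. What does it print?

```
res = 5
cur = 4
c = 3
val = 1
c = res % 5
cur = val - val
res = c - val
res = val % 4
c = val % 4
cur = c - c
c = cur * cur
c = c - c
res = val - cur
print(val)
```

c = 5%5 = 0
cur = 1-1 = 0
res = 0-1 = -1
res = 1%4 = 1
c = 1%4 = 1
cur = 1-1 = 0
c = 0*0 = 0
c = 0-0 = 0
res = 1-0 = 1

1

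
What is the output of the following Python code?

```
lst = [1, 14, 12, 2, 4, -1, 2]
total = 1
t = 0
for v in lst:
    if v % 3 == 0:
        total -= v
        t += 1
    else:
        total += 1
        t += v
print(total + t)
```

18

v=1: not %3==0, total = 1+1 = 2; t=1
v=14: not %3==0, total = 2+1 = 3; t=15
v=12: %3==0, total = 3-12 = -9; t=16
v=2: not %3==0, total = (-9)+1 = -8; t=18
v=4: not %3==0, total = (-8)+1 = -7; t=22
v=-1: not %3==0, total = (-7)+1 = -6; t=21
v=2: not %3==0, total = (-6)+1 = -5; t=23
total+t = (-5)+23 = 18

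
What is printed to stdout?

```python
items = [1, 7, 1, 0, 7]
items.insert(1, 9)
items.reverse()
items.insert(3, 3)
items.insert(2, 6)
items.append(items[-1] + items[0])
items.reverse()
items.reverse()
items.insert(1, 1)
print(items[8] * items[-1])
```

8

insert 9 at 1 → [1, 9, 7, 1, 0, 7]
reverse → [7, 0, 1, 7, 9, 1]
insert 3 at 3 → [7, 0, 1, 3, 7, 9, 1]
insert 6 at 2 → [7, 0, 6, 1, 3, 7, 9, 1]
append items[-1]+items[0] = 1+7 = 8 → [7, 0, 6, 1, 3, 7, 9, 1, 8]
reverse → [8, 1, 9, 7, 3, 1, 6, 0, 7]
reverse → [7, 0, 6, 1, 3, 7, 9, 1, 8]
insert 1 at 1 → [7, 1, 0, 6, 1, 3, 7, 9, 1, 8]
items[8]*items[-1] = 1*8 = 8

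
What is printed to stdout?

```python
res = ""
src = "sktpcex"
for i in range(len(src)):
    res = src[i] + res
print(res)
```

xecptks

i=0: prepend 's' → 's'
i=1: prepend 'k' → 'ks'
i=2: prepend 't' → 'tks'
i=3: prepend 'p' → 'ptks'
i=4: prepend 'c' → 'cptks'
i=5: prepend 'e' → 'ecptks'
i=6: prepend 'x' → 'xecptks'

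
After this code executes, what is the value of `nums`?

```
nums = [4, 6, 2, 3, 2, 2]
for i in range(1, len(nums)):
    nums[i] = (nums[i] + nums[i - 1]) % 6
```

i=1: nums[1] = (6+4)%6 = 4 → [4, 4, 2, 3, 2, 2]
i=2: nums[2] = (2+4)%6 = 0 → [4, 4, 0, 3, 2, 2]
i=3: nums[3] = (3+0)%6 = 3 → [4, 4, 0, 3, 2, 2]
i=4: nums[4] = (2+3)%6 = 5 → [4, 4, 0, 3, 5, 2]
i=5: nums[5] = (2+5)%6 = 1 → [4, 4, 0, 3, 5, 1]

[4, 4, 0, 3, 5, 1]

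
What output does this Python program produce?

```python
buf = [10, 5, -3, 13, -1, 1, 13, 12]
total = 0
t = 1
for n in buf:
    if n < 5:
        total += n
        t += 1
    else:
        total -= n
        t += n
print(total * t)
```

-3192

n=10: not <5, total = 0-10 = -10; t=11
n=5: not <5, total = (-10)-5 = -15; t=16
n=-3: <5, total = (-15)+(-3) = -18; t=17
n=13: not <5, total = (-18)-13 = -31; t=30
n=-1: <5, total = (-31)+(-1) = -32; t=31
n=1: <5, total = (-32)+1 = -31; t=32
n=13: not <5, total = (-31)-13 = -44; t=45
n=12: not <5, total = (-44)-12 = -56; t=57
total*t = (-56)*57 = -3192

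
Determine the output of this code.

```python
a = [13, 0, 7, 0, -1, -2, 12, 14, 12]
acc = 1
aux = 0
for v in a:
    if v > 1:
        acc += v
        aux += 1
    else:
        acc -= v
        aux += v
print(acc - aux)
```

v=13: >1, acc = 1+13 = 14; aux=1
v=0: not >1, acc = 14-0 = 14; aux=1
v=7: >1, acc = 14+7 = 21; aux=2
v=0: not >1, acc = 21-0 = 21; aux=2
v=-1: not >1, acc = 21-(-1) = 22; aux=1
v=-2: not >1, acc = 22-(-2) = 24; aux=-1
v=12: >1, acc = 24+12 = 36; aux=0
v=14: >1, acc = 36+14 = 50; aux=1
v=12: >1, acc = 50+12 = 62; aux=2
acc-aux = 62-2 = 60

60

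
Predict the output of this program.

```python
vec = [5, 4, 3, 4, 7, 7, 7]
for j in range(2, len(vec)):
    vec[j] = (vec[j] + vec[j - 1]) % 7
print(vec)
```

[5, 4, 0, 4, 4, 4, 4]

j=2: vec[2] = (3+4)%7 = 0 → [5, 4, 0, 4, 7, 7, 7]
j=3: vec[3] = (4+0)%7 = 4 → [5, 4, 0, 4, 7, 7, 7]
j=4: vec[4] = (7+4)%7 = 4 → [5, 4, 0, 4, 4, 7, 7]
j=5: vec[5] = (7+4)%7 = 4 → [5, 4, 0, 4, 4, 4, 7]
j=6: vec[6] = (7+4)%7 = 4 → [5, 4, 0, 4, 4, 4, 4]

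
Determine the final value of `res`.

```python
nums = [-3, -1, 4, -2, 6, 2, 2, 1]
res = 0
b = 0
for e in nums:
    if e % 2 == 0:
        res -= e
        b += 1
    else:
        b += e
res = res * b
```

e=-3: not even; b=-3
e=-1: not even; b=-4
e=4: even, res = 0-4 = -4; b=-3
e=-2: even, res = (-4)-(-2) = -2; b=-2
e=6: even, res = (-2)-6 = -8; b=-1
e=2: even, res = (-8)-2 = -10; b=0
e=2: even, res = (-10)-2 = -12; b=1
e=1: not even; b=2
res*b = (-12)*2 = -24

-24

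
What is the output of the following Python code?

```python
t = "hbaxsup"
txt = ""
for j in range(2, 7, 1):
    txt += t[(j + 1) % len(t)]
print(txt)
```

xsuph

j=2: add t[3]='x' → 'x'
j=3: add t[4]='s' → 'xs'
j=4: add t[5]='u' → 'xsu'
j=5: add t[6]='p' → 'xsup'
j=6: add t[0]='h' → 'xsuph'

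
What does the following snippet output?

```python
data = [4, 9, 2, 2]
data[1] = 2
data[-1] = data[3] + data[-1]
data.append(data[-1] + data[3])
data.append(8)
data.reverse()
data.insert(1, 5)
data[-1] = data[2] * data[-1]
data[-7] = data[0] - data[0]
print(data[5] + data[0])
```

2

data[1] = 2 → [4, 2, 2, 2]
data[-1] = data[3]+data[-1] = 2+2 = 4 → [4, 2, 2, 4]
append data[-1]+data[3] = 4+4 = 8 → [4, 2, 2, 4, 8]
append 8 → [4, 2, 2, 4, 8, 8]
reverse → [8, 8, 4, 2, 2, 4]
insert 5 at 1 → [8, 5, 8, 4, 2, 2, 4]
data[-1] = data[2]*data[-1] = 8*4 = 32 → [8, 5, 8, 4, 2, 2, 32]
data[-7] = data[0]-data[0] = 8-8 = 0 → [0, 5, 8, 4, 2, 2, 32]
data[5]+data[0] = 2+0 = 2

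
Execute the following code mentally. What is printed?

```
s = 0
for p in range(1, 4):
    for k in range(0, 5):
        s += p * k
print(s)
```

p=1,k=0: s = 0+0 = 0
p=1,k=1: s = 0+1 = 1
p=1,k=2: s = 1+2 = 3
p=1,k=3: s = 3+3 = 6
p=1,k=4: s = 6+4 = 10
p=2,k=0: s = 10+0 = 10
p=2,k=1: s = 10+2 = 12
p=2,k=2: s = 12+4 = 16
p=2,k=3: s = 16+6 = 22
p=2,k=4: s = 22+8 = 30
p=3,k=0: s = 30+0 = 30
p=3,k=1: s = 30+3 = 33
p=3,k=2: s = 33+6 = 39
p=3,k=3: s = 39+9 = 48
p=3,k=4: s = 48+12 = 60

60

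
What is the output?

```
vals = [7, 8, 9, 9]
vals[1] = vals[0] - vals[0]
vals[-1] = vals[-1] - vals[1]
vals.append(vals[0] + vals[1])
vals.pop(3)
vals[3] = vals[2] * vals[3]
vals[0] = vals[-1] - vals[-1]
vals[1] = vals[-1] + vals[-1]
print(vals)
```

vals[1] = vals[0]-vals[0] = 7-7 = 0 → [7, 0, 9, 9]
vals[-1] = vals[-1]-vals[1] = 9-0 = 9 → [7, 0, 9, 9]
append vals[0]+vals[1] = 7+0 = 7 → [7, 0, 9, 9, 7]
pop(3) removes 9 → [7, 0, 9, 7]
vals[3] = vals[2]*vals[3] = 9*7 = 63 → [7, 0, 9, 63]
vals[0] = vals[-1]-vals[-1] = 63-63 = 0 → [0, 0, 9, 63]
vals[1] = vals[-1]+vals[-1] = 63+63 = 126 → [0, 126, 9, 63]

[0, 126, 9, 63]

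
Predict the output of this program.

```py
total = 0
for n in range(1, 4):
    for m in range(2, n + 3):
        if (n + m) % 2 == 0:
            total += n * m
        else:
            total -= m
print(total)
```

28

n=1,m=2: odd sum, total = 0-2 = -2
n=1,m=3: even sum, total = (-2)+3 = 1
n=2,m=2: even sum, total = 1+4 = 5
n=2,m=3: odd sum, total = 5-3 = 2
n=2,m=4: even sum, total = 2+8 = 10
n=3,m=2: odd sum, total = 10-2 = 8
n=3,m=3: even sum, total = 8+9 = 17
n=3,m=4: odd sum, total = 17-4 = 13
n=3,m=5: even sum, total = 13+15 = 28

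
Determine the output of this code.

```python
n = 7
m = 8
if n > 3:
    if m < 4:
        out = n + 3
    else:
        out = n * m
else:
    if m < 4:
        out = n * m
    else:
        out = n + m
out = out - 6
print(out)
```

n=7, m=8
n > 3 is True; m < 4 is False
→ out = n * m = 56
out = 56-6 = 50

50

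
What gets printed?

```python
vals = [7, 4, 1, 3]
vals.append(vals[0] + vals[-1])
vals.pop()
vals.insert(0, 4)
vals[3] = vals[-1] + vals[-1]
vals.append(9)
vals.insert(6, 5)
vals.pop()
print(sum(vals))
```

33

append vals[0]+vals[-1] = 7+3 = 10 → [7, 4, 1, 3, 10]
pop() removes 10 → [7, 4, 1, 3]
insert 4 at 0 → [4, 7, 4, 1, 3]
vals[3] = vals[-1]+vals[-1] = 3+3 = 6 → [4, 7, 4, 6, 3]
append 9 → [4, 7, 4, 6, 3, 9]
insert 5 at 6 → [4, 7, 4, 6, 3, 9, 5]
pop() removes 5 → [4, 7, 4, 6, 3, 9]
sum = 33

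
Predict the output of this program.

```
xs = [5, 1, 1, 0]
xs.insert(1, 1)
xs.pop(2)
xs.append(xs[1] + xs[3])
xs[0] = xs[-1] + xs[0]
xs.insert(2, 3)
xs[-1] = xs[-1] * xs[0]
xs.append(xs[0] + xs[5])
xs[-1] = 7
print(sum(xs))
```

24

insert 1 at 1 → [5, 1, 1, 1, 0]
pop(2) removes 1 → [5, 1, 1, 0]
append xs[1]+xs[3] = 1+0 = 1 → [5, 1, 1, 0, 1]
xs[0] = xs[-1]+xs[0] = 1+5 = 6 → [6, 1, 1, 0, 1]
insert 3 at 2 → [6, 1, 3, 1, 0, 1]
xs[-1] = xs[-1]*xs[0] = 1*6 = 6 → [6, 1, 3, 1, 0, 6]
append xs[0]+xs[5] = 6+6 = 12 → [6, 1, 3, 1, 0, 6, 12]
xs[-1] = 7 → [6, 1, 3, 1, 0, 6, 7]
sum = 24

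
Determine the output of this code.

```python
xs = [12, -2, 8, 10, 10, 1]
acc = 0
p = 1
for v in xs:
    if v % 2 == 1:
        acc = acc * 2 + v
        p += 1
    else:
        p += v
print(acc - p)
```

v=12: not odd; p=13
v=-2: not odd; p=11
v=8: not odd; p=19
v=10: not odd; p=29
v=10: not odd; p=39
v=1: odd, acc = 0*2+1 = 1; p=40
acc-p = 1-40 = -39

-39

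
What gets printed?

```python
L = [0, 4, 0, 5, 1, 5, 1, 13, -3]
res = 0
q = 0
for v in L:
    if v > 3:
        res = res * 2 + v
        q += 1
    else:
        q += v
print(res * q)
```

v=0: not >3; q=0
v=4: >3, res = 0*2+4 = 4; q=1
v=0: not >3; q=1
v=5: >3, res = 4*2+5 = 13; q=2
v=1: not >3; q=3
v=5: >3, res = 13*2+5 = 31; q=4
v=1: not >3; q=5
v=13: >3, res = 31*2+13 = 75; q=6
v=-3: not >3; q=3
res*q = 75*3 = 225

225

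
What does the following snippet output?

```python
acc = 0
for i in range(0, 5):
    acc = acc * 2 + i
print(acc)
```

26

i=0: acc = 0*2+0 = 0
i=1: acc = 0*2+1 = 1
i=2: acc = 1*2+2 = 4
i=3: acc = 4*2+3 = 11
i=4: acc = 11*2+4 = 26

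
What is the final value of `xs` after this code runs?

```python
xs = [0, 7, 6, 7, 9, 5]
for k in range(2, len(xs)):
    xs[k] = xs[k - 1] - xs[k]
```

k=2: xs[2] = 7-6 = 1 → [0, 7, 1, 7, 9, 5]
k=3: xs[3] = 1-7 = -6 → [0, 7, 1, -6, 9, 5]
k=4: xs[4] = (-6)-9 = -15 → [0, 7, 1, -6, -15, 5]
k=5: xs[5] = (-15)-5 = -20 → [0, 7, 1, -6, -15, -20]

[0, 7, 1, -6, -15, -20]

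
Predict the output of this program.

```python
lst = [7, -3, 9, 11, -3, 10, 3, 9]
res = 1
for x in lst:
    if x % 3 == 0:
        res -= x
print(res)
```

-14

x=7: not %3==0
x=-3: %3==0, res = 1-(-3) = 4
x=9: %3==0, res = 4-9 = -5
x=11: not %3==0
x=-3: %3==0, res = (-5)-(-3) = -2
x=10: not %3==0
x=3: %3==0, res = (-2)-3 = -5
x=9: %3==0, res = (-5)-9 = -14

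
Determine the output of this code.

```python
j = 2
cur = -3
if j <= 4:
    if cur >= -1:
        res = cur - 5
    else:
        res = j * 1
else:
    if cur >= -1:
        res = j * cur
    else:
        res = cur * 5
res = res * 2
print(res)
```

j=2, cur=-3
j <= 4 is True; cur >= -1 is False
→ res = j * 1 = 2
res = 2*2 = 4

4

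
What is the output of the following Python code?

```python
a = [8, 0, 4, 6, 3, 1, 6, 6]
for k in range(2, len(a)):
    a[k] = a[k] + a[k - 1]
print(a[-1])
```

k=2: a[2] = 4+0 = 4 → [8, 0, 4, 6, 3, 1, 6, 6]
k=3: a[3] = 6+4 = 10 → [8, 0, 4, 10, 3, 1, 6, 6]
k=4: a[4] = 3+10 = 13 → [8, 0, 4, 10, 13, 1, 6, 6]
k=5: a[5] = 1+13 = 14 → [8, 0, 4, 10, 13, 14, 6, 6]
k=6: a[6] = 6+14 = 20 → [8, 0, 4, 10, 13, 14, 20, 6]
k=7: a[7] = 6+20 = 26 → [8, 0, 4, 10, 13, 14, 20, 26]

26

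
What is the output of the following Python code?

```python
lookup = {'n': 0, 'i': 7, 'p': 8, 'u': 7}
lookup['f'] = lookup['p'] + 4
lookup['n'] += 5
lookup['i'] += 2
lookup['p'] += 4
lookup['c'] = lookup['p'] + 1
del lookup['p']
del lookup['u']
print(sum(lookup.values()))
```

39

lookup['f'] = lookup['p']+4 = 12 → {'n': 0, 'i': 7, 'p': 8, 'u': 7, 'f': 12}
lookup['n'] = 0+5 = 5 → {'n': 5, 'i': 7, 'p': 8, 'u': 7, 'f': 12}
lookup['i'] = 7+2 = 9 → {'n': 5, 'i': 9, 'p': 8, 'u': 7, 'f': 12}
lookup['p'] = 8+4 = 12 → {'n': 5, 'i': 9, 'p': 12, 'u': 7, 'f': 12}
lookup['c'] = lookup['p']+1 = 13 → {'n': 5, 'i': 9, 'p': 12, 'u': 7, 'f': 12, 'c': 13}
del 'p' → {'n': 5, 'i': 9, 'u': 7, 'f': 12, 'c': 13}
del 'u' → {'n': 5, 'i': 9, 'f': 12, 'c': 13}
sum of values = 39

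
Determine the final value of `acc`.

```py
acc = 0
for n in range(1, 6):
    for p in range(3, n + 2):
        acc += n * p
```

165

n=2,p=3: acc = 0+6 = 6
n=3,p=3: acc = 6+9 = 15
n=3,p=4: acc = 15+12 = 27
n=4,p=3: acc = 27+12 = 39
n=4,p=4: acc = 39+16 = 55
n=4,p=5: acc = 55+20 = 75
n=5,p=3: acc = 75+15 = 90
n=5,p=4: acc = 90+20 = 110
n=5,p=5: acc = 110+25 = 135
n=5,p=6: acc = 135+30 = 165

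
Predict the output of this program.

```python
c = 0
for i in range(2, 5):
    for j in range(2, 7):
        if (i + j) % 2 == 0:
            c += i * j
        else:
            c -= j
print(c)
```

68

i=2,j=2: even sum, c = 0+4 = 4
i=2,j=3: odd sum, c = 4-3 = 1
i=2,j=4: even sum, c = 1+8 = 9
i=2,j=5: odd sum, c = 9-5 = 4
i=2,j=6: even sum, c = 4+12 = 16
i=3,j=2: odd sum, c = 16-2 = 14
i=3,j=3: even sum, c = 14+9 = 23
i=3,j=4: odd sum, c = 23-4 = 19
i=3,j=5: even sum, c = 19+15 = 34
i=3,j=6: odd sum, c = 34-6 = 28
i=4,j=2: even sum, c = 28+8 = 36
i=4,j=3: odd sum, c = 36-3 = 33
i=4,j=4: even sum, c = 33+16 = 49
i=4,j=5: odd sum, c = 49-5 = 44
i=4,j=6: even sum, c = 44+24 = 68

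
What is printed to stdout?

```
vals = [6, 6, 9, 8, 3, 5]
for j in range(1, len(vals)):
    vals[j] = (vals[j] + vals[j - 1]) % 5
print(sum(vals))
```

17

j=1: vals[1] = (6+6)%5 = 2 → [6, 2, 9, 8, 3, 5]
j=2: vals[2] = (9+2)%5 = 1 → [6, 2, 1, 8, 3, 5]
j=3: vals[3] = (8+1)%5 = 4 → [6, 2, 1, 4, 3, 5]
j=4: vals[4] = (3+4)%5 = 2 → [6, 2, 1, 4, 2, 5]
j=5: vals[5] = (5+2)%5 = 2 → [6, 2, 1, 4, 2, 2]
sum = 17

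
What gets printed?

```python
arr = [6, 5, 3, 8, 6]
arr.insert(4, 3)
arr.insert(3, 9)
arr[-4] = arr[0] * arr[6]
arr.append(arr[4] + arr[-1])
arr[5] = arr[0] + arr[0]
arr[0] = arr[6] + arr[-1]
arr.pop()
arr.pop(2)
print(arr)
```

[20, 5, 36, 8, 12, 6]

insert 3 at 4 → [6, 5, 3, 8, 3, 6]
insert 9 at 3 → [6, 5, 3, 9, 8, 3, 6]
arr[-4] = arr[0]*arr[6] = 6*6 = 36 → [6, 5, 3, 36, 8, 3, 6]
append arr[4]+arr[-1] = 8+6 = 14 → [6, 5, 3, 36, 8, 3, 6, 14]
arr[5] = arr[0]+arr[0] = 6+6 = 12 → [6, 5, 3, 36, 8, 12, 6, 14]
arr[0] = arr[6]+arr[-1] = 6+14 = 20 → [20, 5, 3, 36, 8, 12, 6, 14]
pop() removes 14 → [20, 5, 3, 36, 8, 12, 6]
pop(2) removes 3 → [20, 5, 36, 8, 12, 6]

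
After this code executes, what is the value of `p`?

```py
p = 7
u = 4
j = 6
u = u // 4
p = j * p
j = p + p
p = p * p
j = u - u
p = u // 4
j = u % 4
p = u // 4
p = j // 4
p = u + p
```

u = 4//4 = 1
p = 6*7 = 42
j = 42+42 = 84
p = 42*42 = 1764
j = 1-1 = 0
p = 1//4 = 0
j = 1%4 = 1
p = 1//4 = 0
p = 1//4 = 0
p = 1+0 = 1

1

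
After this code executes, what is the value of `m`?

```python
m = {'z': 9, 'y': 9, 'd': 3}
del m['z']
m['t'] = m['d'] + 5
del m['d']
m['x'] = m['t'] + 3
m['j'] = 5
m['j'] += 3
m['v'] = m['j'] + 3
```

del 'z' → {'y': 9, 'd': 3}
m['t'] = m['d']+5 = 8 → {'y': 9, 'd': 3, 't': 8}
del 'd' → {'y': 9, 't': 8}
m['x'] = m['t']+3 = 11 → {'y': 9, 't': 8, 'x': 11}
m['j'] = 5 → {'y': 9, 't': 8, 'x': 11, 'j': 5}
m['j'] = 5+3 = 8 → {'y': 9, 't': 8, 'x': 11, 'j': 8}
m['v'] = m['j']+3 = 11 → {'y': 9, 't': 8, 'x': 11, 'j': 8, 'v': 11}

{'y': 9, 't': 8, 'x': 11, 'j': 8, 'v': 11}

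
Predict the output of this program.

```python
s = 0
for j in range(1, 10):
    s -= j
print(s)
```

j=1: s = 0-1 = -1
j=2: s = (-1)-2 = -3
j=3: s = (-3)-3 = -6
j=4: s = (-6)-4 = -10
j=5: s = (-10)-5 = -15
j=6: s = (-15)-6 = -21
j=7: s = (-21)-7 = -28
j=8: s = (-28)-8 = -36
j=9: s = (-36)-9 = -45

-45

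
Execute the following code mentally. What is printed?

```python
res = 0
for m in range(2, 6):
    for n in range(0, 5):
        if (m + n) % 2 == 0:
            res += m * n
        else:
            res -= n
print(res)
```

m=2,n=0: even sum, res = 0+0 = 0
m=2,n=1: odd sum, res = 0-1 = -1
m=2,n=2: even sum, res = (-1)+4 = 3
m=2,n=3: odd sum, res = 3-3 = 0
m=2,n=4: even sum, res = 0+8 = 8
m=3,n=0: odd sum, res = 8-0 = 8
m=3,n=1: even sum, res = 8+3 = 11
m=3,n=2: odd sum, res = 11-2 = 9
m=3,n=3: even sum, res = 9+9 = 18
m=3,n=4: odd sum, res = 18-4 = 14
m=4,n=0: even sum, res = 14+0 = 14
m=4,n=1: odd sum, res = 14-1 = 13
m=4,n=2: even sum, res = 13+8 = 21
m=4,n=3: odd sum, res = 21-3 = 18
m=4,n=4: even sum, res = 18+16 = 34
m=5,n=0: odd sum, res = 34-0 = 34
m=5,n=1: even sum, res = 34+5 = 39
m=5,n=2: odd sum, res = 39-2 = 37
m=5,n=3: even sum, res = 37+15 = 52
m=5,n=4: odd sum, res = 52-4 = 48

48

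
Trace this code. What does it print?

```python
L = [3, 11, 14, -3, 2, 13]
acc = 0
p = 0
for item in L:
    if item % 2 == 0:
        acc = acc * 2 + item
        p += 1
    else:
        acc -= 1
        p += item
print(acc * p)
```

item=3: not even, acc = 0-1 = -1; p=3
item=11: not even, acc = (-1)-1 = -2; p=14
item=14: even, acc = (-2)*2+14 = 10; p=15
item=-3: not even, acc = 10-1 = 9; p=12
item=2: even, acc = 9*2+2 = 20; p=13
item=13: not even, acc = 20-1 = 19; p=26
acc*p = 19*26 = 494

494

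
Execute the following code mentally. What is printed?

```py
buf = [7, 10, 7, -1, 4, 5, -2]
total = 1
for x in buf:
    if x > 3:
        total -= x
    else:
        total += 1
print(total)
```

x=7: >3, total = 1-7 = -6
x=10: >3, total = (-6)-10 = -16
x=7: >3, total = (-16)-7 = -23
x=-1: not >3, total = (-23)+1 = -22
x=4: >3, total = (-22)-4 = -26
x=5: >3, total = (-26)-5 = -31
x=-2: not >3, total = (-31)+1 = -30

-30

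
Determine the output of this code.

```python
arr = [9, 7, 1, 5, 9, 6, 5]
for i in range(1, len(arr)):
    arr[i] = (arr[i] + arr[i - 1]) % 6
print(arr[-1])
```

i=1: arr[1] = (7+9)%6 = 4 → [9, 4, 1, 5, 9, 6, 5]
i=2: arr[2] = (1+4)%6 = 5 → [9, 4, 5, 5, 9, 6, 5]
i=3: arr[3] = (5+5)%6 = 4 → [9, 4, 5, 4, 9, 6, 5]
i=4: arr[4] = (9+4)%6 = 1 → [9, 4, 5, 4, 1, 6, 5]
i=5: arr[5] = (6+1)%6 = 1 → [9, 4, 5, 4, 1, 1, 5]
i=6: arr[6] = (5+1)%6 = 0 → [9, 4, 5, 4, 1, 1, 0]

0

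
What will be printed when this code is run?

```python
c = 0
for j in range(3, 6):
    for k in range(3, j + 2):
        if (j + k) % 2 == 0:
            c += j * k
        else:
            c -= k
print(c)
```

43

j=3,k=3: even sum, c = 0+9 = 9
j=3,k=4: odd sum, c = 9-4 = 5
j=4,k=3: odd sum, c = 5-3 = 2
j=4,k=4: even sum, c = 2+16 = 18
j=4,k=5: odd sum, c = 18-5 = 13
j=5,k=3: even sum, c = 13+15 = 28
j=5,k=4: odd sum, c = 28-4 = 24
j=5,k=5: even sum, c = 24+25 = 49
j=5,k=6: odd sum, c = 49-6 = 43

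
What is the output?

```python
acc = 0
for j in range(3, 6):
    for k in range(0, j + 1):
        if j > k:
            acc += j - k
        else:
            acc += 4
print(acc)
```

j=3,k=0: 3>0, acc = 0+3 = 3
j=3,k=1: 3>1, acc = 3+2 = 5
j=3,k=2: 3>2, acc = 5+1 = 6
j=3,k=3: not 3>3, acc = 6+4 = 10
j=4,k=0: 4>0, acc = 10+4 = 14
j=4,k=1: 4>1, acc = 14+3 = 17
j=4,k=2: 4>2, acc = 17+2 = 19
j=4,k=3: 4>3, acc = 19+1 = 20
j=4,k=4: not 4>4, acc = 20+4 = 24
j=5,k=0: 5>0, acc = 24+5 = 29
j=5,k=1: 5>1, acc = 29+4 = 33
j=5,k=2: 5>2, acc = 33+3 = 36
j=5,k=3: 5>3, acc = 36+2 = 38
j=5,k=4: 5>4, acc = 38+1 = 39
j=5,k=5: not 5>5, acc = 39+4 = 43

43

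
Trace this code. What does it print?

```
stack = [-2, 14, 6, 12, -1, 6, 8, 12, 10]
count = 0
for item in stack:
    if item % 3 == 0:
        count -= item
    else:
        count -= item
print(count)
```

item=-2: not %3==0, count = 0-(-2) = 2
item=14: not %3==0, count = 2-14 = -12
item=6: %3==0, count = (-12)-6 = -18
item=12: %3==0, count = (-18)-12 = -30
item=-1: not %3==0, count = (-30)-(-1) = -29
item=6: %3==0, count = (-29)-6 = -35
item=8: not %3==0, count = (-35)-8 = -43
item=12: %3==0, count = (-43)-12 = -55
item=10: not %3==0, count = (-55)-10 = -65

-65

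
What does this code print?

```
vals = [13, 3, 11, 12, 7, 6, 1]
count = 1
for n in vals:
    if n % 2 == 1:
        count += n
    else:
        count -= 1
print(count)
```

n=13: odd, count = 1+13 = 14
n=3: odd, count = 14+3 = 17
n=11: odd, count = 17+11 = 28
n=12: not odd, count = 28-1 = 27
n=7: odd, count = 27+7 = 34
n=6: not odd, count = 34-1 = 33
n=1: odd, count = 33+1 = 34

34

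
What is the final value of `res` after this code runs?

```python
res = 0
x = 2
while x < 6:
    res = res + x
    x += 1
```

x=2: res = 0+2 = 2
x=3: res = 2+3 = 5
x=4: res = 5+4 = 9
x=5: res = 9+5 = 14

14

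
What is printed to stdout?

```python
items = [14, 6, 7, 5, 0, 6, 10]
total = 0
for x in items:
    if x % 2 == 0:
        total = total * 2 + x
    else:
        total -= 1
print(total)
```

x=14: even, total = 0*2+14 = 14
x=6: even, total = 14*2+6 = 34
x=7: not even, total = 34-1 = 33
x=5: not even, total = 33-1 = 32
x=0: even, total = 32*2+0 = 64
x=6: even, total = 64*2+6 = 134
x=10: even, total = 134*2+10 = 278

278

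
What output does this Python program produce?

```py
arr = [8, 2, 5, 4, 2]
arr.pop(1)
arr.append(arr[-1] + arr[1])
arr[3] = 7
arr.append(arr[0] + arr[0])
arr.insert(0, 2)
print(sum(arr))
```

pop(1) removes 2 → [8, 5, 4, 2]
append arr[-1]+arr[1] = 2+5 = 7 → [8, 5, 4, 2, 7]
arr[3] = 7 → [8, 5, 4, 7, 7]
append arr[0]+arr[0] = 8+8 = 16 → [8, 5, 4, 7, 7, 16]
insert 2 at 0 → [2, 8, 5, 4, 7, 7, 16]
sum = 49

49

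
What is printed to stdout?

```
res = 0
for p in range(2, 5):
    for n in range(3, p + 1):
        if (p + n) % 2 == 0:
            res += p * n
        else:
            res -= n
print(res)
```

22

p=3,n=3: even sum, res = 0+9 = 9
p=4,n=3: odd sum, res = 9-3 = 6
p=4,n=4: even sum, res = 6+16 = 22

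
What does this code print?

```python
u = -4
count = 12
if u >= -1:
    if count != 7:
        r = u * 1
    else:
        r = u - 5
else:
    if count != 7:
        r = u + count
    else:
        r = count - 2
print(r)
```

u=-4, count=12
u >= -1 is False; count != 7 is True
→ r = u + count = 8

8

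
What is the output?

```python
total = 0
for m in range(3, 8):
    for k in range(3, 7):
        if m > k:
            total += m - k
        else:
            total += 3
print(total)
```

50

m=3,k=3: not 3>3, total = 0+3 = 3
m=3,k=4: not 3>4, total = 3+3 = 6
m=3,k=5: not 3>5, total = 6+3 = 9
m=3,k=6: not 3>6, total = 9+3 = 12
m=4,k=3: 4>3, total = 12+1 = 13
m=4,k=4: not 4>4, total = 13+3 = 16
m=4,k=5: not 4>5, total = 16+3 = 19
m=4,k=6: not 4>6, total = 19+3 = 22
m=5,k=3: 5>3, total = 22+2 = 24
m=5,k=4: 5>4, total = 24+1 = 25
m=5,k=5: not 5>5, total = 25+3 = 28
m=5,k=6: not 5>6, total = 28+3 = 31
m=6,k=3: 6>3, total = 31+3 = 34
m=6,k=4: 6>4, total = 34+2 = 36
m=6,k=5: 6>5, total = 36+1 = 37
m=6,k=6: not 6>6, total = 37+3 = 40
m=7,k=3: 7>3, total = 40+4 = 44
m=7,k=4: 7>4, total = 44+3 = 47
m=7,k=5: 7>5, total = 47+2 = 49
m=7,k=6: 7>6, total = 49+1 = 50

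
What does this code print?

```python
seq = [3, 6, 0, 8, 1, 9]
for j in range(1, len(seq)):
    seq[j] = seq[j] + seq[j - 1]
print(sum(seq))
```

j=1: seq[1] = 6+3 = 9 → [3, 9, 0, 8, 1, 9]
j=2: seq[2] = 0+9 = 9 → [3, 9, 9, 8, 1, 9]
j=3: seq[3] = 8+9 = 17 → [3, 9, 9, 17, 1, 9]
j=4: seq[4] = 1+17 = 18 → [3, 9, 9, 17, 18, 9]
j=5: seq[5] = 9+18 = 27 → [3, 9, 9, 17, 18, 27]
sum = 83

83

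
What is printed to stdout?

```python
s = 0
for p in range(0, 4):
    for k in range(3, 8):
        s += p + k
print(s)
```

130

p=0,k=3: s = 0+3 = 3
p=0,k=4: s = 3+4 = 7
p=0,k=5: s = 7+5 = 12
p=0,k=6: s = 12+6 = 18
p=0,k=7: s = 18+7 = 25
p=1,k=3: s = 25+4 = 29
p=1,k=4: s = 29+5 = 34
p=1,k=5: s = 34+6 = 40
p=1,k=6: s = 40+7 = 47
p=1,k=7: s = 47+8 = 55
p=2,k=3: s = 55+5 = 60
p=2,k=4: s = 60+6 = 66
p=2,k=5: s = 66+7 = 73
p=2,k=6: s = 73+8 = 81
p=2,k=7: s = 81+9 = 90
p=3,k=3: s = 90+6 = 96
p=3,k=4: s = 96+7 = 103
p=3,k=5: s = 103+8 = 111
p=3,k=6: s = 111+9 = 120
p=3,k=7: s = 120+10 = 130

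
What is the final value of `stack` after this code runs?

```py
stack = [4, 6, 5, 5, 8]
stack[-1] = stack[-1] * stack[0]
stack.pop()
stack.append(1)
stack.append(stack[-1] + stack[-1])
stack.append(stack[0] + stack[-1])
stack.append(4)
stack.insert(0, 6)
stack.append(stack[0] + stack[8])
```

[6, 4, 6, 5, 5, 1, 2, 6, 4, 10]

stack[-1] = stack[-1]*stack[0] = 8*4 = 32 → [4, 6, 5, 5, 32]
pop() removes 32 → [4, 6, 5, 5]
append 1 → [4, 6, 5, 5, 1]
append stack[-1]+stack[-1] = 1+1 = 2 → [4, 6, 5, 5, 1, 2]
append stack[0]+stack[-1] = 4+2 = 6 → [4, 6, 5, 5, 1, 2, 6]
append 4 → [4, 6, 5, 5, 1, 2, 6, 4]
insert 6 at 0 → [6, 4, 6, 5, 5, 1, 2, 6, 4]
append stack[0]+stack[8] = 6+4 = 10 → [6, 4, 6, 5, 5, 1, 2, 6, 4, 10]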